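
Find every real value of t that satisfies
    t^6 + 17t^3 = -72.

Let u = t^3. The equation becomes u^2 + 17u + 72 = 0.
Factor: (u + 8)(u + 9) = 0, so u = -8 or u = -9.
t^3 = -8 gives t = -2.
t^3 = -9 gives t = -(9)^(1/3) ~= -2.0801.

t = -2.0801 or t = -2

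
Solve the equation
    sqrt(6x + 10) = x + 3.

x = -1 or x = 1

Square both sides: 6x + 10 = (x + 3)^2.
Expand and rearrange: x^2 - 1 = 0.
Solving gives x = 1 or x = -1.
Check each candidate in the original equation:
  x = 1: sqrt(16) = 4, while x + 3 = 4 — valid.
  x = -1: sqrt(4) = 2, while x + 3 = 2 — valid.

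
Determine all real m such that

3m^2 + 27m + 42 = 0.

Factor: 3(m + 7)(m + 2) = 0.
So m = -7 or m = -2.

m = -7 or m = -2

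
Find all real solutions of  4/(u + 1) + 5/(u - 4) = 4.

Multiply both sides by (u + 1)(u - 4):
4(u - 4) + 5(u + 1) = 4(u + 1)(u - 4).
Expand and collect terms: 4u² - 21u - 5 = 0.
By the quadratic formula, u = (21 ± √521) / 8, so u ≈ 5.4782 or u ≈ -0.2282.
Neither value makes a denominator zero (u ≠ -1, u ≠ 4), so both are valid.

u = -0.2282 or u = 5.4782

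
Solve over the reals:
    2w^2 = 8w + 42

Bring every term to one side: 2w^2 - 8w - 42 = 0.
Factor: 2(w + 3)(w - 7) = 0.
So w = -3 or w = 7.

w = -3 or w = 7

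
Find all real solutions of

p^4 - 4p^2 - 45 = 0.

p = -3 or p = 3

Let u = p^2. The equation becomes u^2 - 4u - 45 = 0.
Factor: (u - 9)(u + 5) = 0, so u = 9 or u = -5.
p^2 = 9 gives p = +/-3.
p^2 = -5 < 0 has no real solution.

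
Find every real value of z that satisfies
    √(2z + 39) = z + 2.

z = 5

Square both sides: 2z + 39 = (z + 2)².
Expand and rearrange: z² + 2z - 35 = 0.
Solving gives z = 5 or z = -7.
Check each candidate in the original equation:
  z = 5: √(49) = 7, while z + 2 = 7 — valid.
  z = -7: √(25) = 5, while z + 2 = -5 — extraneous.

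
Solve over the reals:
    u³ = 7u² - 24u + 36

Rearrange: u³ - 7u² + 24u - 36 = 0.
Possible rational roots are divisors of -36. Testing u = 3 gives 0, so (u - 3) is a factor.
Divide: u³ - 7u² + 24u - 36 = (u - 3)(u² - 4u + 12).
The quadratic u² - 4u + 12 has discriminant -32 < 0, so no further real roots.

u = 3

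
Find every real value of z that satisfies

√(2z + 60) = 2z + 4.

Square both sides: 2z + 60 = (2z + 4)².
Expand and rearrange: 4z² + 14z - 44 = 0.
Solving gives z = 2 or z = -5.5.
Check each candidate in the original equation:
  z = 2: √(64) = 8, while 2z + 4 = 8 — valid.
  z = -5.5: √(49) = 7, while 2z + 4 = -7 — extraneous.

z = 2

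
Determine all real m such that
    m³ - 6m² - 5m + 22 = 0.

Possible rational roots are divisors of 22. Testing m = -2 gives 0, so (m + 2) is a factor.
Divide: m³ - 6m² - 5m + 22 = (m + 2)(m² - 8m + 11).
Apply the quadratic formula to m² - 8m + 11 = 0: m = (8 ± √20)/2, i.e. m ≈ 6.2361 or m ≈ 1.7639.

m = -2 or m = 1.7639 or m = 6.2361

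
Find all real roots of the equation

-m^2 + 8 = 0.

m = -2.8284 or m = 2.8284

Discriminant: (0)^2 - 4*(-1)*8 = 32.
Quadratic formula: m = (0 +/- sqrt(32)) / (-2).
So m = -2*sqrt(2) ~= -2.8284 or m = 2*sqrt(2) ~= 2.8284.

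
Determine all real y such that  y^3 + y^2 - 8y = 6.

Rearrange: y^3 + y^2 - 8y - 6 = 0.
Possible rational roots are divisors of -6. Testing y = -3 gives 0, so (y + 3) is a factor.
Divide: y^3 + y^2 - 8y - 6 = (y + 3)(y^2 - 2y - 2).
Apply the quadratic formula to y^2 - 2y - 2 = 0: y = (2 +/- sqrt(12))/2, i.e. y ~= 2.7321 or y ~= -0.7321.

y = -3 or y = -0.7321 or y = 2.7321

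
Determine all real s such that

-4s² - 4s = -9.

Rearrange to standard form: -4s² - 4s + 9 = 0.
Discriminant: (-4)² − 4·(-4)·9 = 160.
Quadratic formula: s = (4 ± √160) / (-8).
So s = -√(10)/2 - 1/2 ≈ -2.0811 or s = -1/2 + √(10)/2 ≈ 1.0811.

s = -2.0811 or s = 1.0811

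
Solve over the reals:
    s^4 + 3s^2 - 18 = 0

s = -1.7321 or s = 1.7321

Let u = s^2. The equation becomes u^2 + 3u - 18 = 0.
Factor: (u - 3)(u + 6) = 0, so u = 3 or u = -6.
s^2 = 3 gives s = +/-sqrt(3) ~= +/-1.7321.
s^2 = -6 < 0 has no real solution.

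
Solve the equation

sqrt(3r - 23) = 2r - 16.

r = 9

Square both sides: 3r - 23 = (2r - 16)^2.
Expand and rearrange: 4r^2 - 67r + 279 = 0.
Solving gives r = 9 or r = 7.75.
Check each candidate in the original equation:
  r = 9: sqrt(4) = 2, while 2r - 16 = 2 — valid.
  r = 7.75: sqrt(0.25) = 0.5, while 2r - 16 = -0.5 — extraneous.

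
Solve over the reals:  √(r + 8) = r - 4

r = 8

Square both sides: r + 8 = (r - 4)².
Expand and rearrange: r² - 9r + 8 = 0.
Solving gives r = 8 or r = 1.
Check each candidate in the original equation:
  r = 8: √(16) = 4, while r - 4 = 4 — valid.
  r = 1: √(9) = 3, while r - 4 = -3 — extraneous.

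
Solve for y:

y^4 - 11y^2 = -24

y = -2.8284 or y = -1.7321 or y = 1.7321 or y = 2.8284

Let u = y^2. The equation becomes u^2 - 11u + 24 = 0.
Factor: (u - 8)(u - 3) = 0, so u = 8 or u = 3.
y^2 = 8 gives y = +/-2*sqrt(2) ~= +/-2.8284.
y^2 = 3 gives y = +/-sqrt(3) ~= +/-1.7321.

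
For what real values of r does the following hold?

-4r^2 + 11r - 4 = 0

r = 0.4313 or r = 2.3187

Discriminant: (11)^2 - 4*(-4)*(-4) = 57.
Quadratic formula: r = (-11 +/- sqrt(57)) / (-8).
So r = 11/8 - sqrt(57)/8 ~= 0.4313 or r = sqrt(57)/8 + 11/8 ~= 2.3187.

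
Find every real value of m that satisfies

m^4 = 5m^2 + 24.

Let u = m^2. The equation becomes u^2 - 5u - 24 = 0.
Factor: (u - 8)(u + 3) = 0, so u = 8 or u = -3.
m^2 = 8 gives m = +/-2*sqrt(2) ~= +/-2.8284.
m^2 = -3 < 0 has no real solution.

m = -2.8284 or m = 2.8284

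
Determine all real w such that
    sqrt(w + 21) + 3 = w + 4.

Isolate the radical: sqrt(w + 21) = w + 1.
Square both sides: w + 21 = (w + 1)^2.
Expand and rearrange: w^2 + w - 20 = 0.
Solving gives w = 4 or w = -5.
Check each candidate in the original equation:
  w = 4: sqrt(25) = 5, while w + 1 = 5 — valid.
  w = -5: sqrt(16) = 4, while w + 1 = -4 — extraneous.

w = 4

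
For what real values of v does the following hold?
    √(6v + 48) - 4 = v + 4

Isolate the radical: √(6v + 48) = v + 8.
Square both sides: 6v + 48 = (v + 8)².
Expand and rearrange: v² + 10v + 16 = 0.
Solving gives v = -2 or v = -8.
Check each candidate in the original equation:
  v = -2: √(36) = 6, while v + 8 = 6 — valid.
  v = -8: √(0) = 0, while v + 8 = 0 — valid.

v = -8 or v = -2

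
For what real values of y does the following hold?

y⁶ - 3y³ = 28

Let u = y³. The equation becomes u² - 3u - 28 = 0.
Factor: (u - 7)(u + 4) = 0, so u = 7 or u = -4.
y³ = 7 gives y = ∛(7) ≈ 1.9129.
y³ = -4 gives y = -∛(4) ≈ -1.5874.

y = -1.5874 or y = 1.9129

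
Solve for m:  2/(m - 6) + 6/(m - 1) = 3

m = 2.6667 or m = 7

Multiply both sides by (m - 6)(m - 1):
2(m - 1) + 6(m - 6) = 3(m - 6)(m - 1).
Expand and collect terms: 3m^2 - 29m + 56 = 0.
Factor or apply the quadratic formula: m = 7 or m = 2.6667.
Neither value makes a denominator zero (m != 6, m != 1), so both are valid.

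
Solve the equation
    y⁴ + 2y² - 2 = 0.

Let u = y². The equation becomes u² + 2u - 2 = 0.
By the quadratic formula, u = -1 + √(3) or u = -√(3) - 1.
y² = -1 + √(3) gives y = ±√(-1 + √(3)) ≈ ±0.8556.
y² = -√(3) - 1 < 0 has no real solution.

y = -0.8556 or y = 0.8556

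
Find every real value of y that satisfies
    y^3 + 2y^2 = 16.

Rearrange: y^3 + 2y^2 - 16 = 0.
Possible rational roots are divisors of -16. Testing y = 2 gives 0, so (y - 2) is a factor.
Divide: y^3 + 2y^2 - 16 = (y - 2)(y^2 + 4y + 8).
The quadratic y^2 + 4y + 8 has discriminant -16 < 0, so no further real roots.

y = 2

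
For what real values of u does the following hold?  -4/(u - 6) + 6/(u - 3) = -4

u = 1.7878 or u = 6.7122

Multiply both sides by (u - 6)(u - 3):
-4(u - 3) + 6(u - 6) = -4(u - 6)(u - 3).
Expand and collect terms: -4u² + 34u - 48 = 0.
By the quadratic formula, u = (-34 ± √388) / -8, so u ≈ 1.7878 or u ≈ 6.7122.
Neither value makes a denominator zero (u ≠ 6, u ≠ 3), so both are valid.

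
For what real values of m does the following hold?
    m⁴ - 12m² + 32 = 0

Let u = m². The equation becomes u² - 12u + 32 = 0.
Factor: (u - 8)(u - 4) = 0, so u = 8 or u = 4.
m² = 8 gives m = ±2·√(2) ≈ ±2.8284.
m² = 4 gives m = ±2.

m = -2.8284 or m = -2 or m = 2 or m = 2.8284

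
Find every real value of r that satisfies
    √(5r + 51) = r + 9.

Square both sides: 5r + 51 = (r + 9)².
Expand and rearrange: r² + 13r + 30 = 0.
Solving gives r = -3 or r = -10.
Check each candidate in the original equation:
  r = -3: √(36) = 6, while r + 9 = 6 — valid.
  r = -10: √(1) = 1, while r + 9 = -1 — extraneous.

r = -3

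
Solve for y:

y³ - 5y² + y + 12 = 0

Possible rational roots are divisors of 12. Testing y = 4 gives 0, so (y - 4) is a factor.
Divide: y³ - 5y² + y + 12 = (y - 4)(y² - y - 3).
Apply the quadratic formula to y² - y - 3 = 0: y = (1 ± √13)/2, i.e. y ≈ 2.3028 or y ≈ -1.3028.

y = -1.3028 or y = 2.3028 or y = 4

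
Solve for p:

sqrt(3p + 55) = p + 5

Square both sides: 3p + 55 = (p + 5)^2.
Expand and rearrange: p^2 + 7p - 30 = 0.
Solving gives p = 3 or p = -10.
Check each candidate in the original equation:
  p = 3: sqrt(64) = 8, while p + 5 = 8 — valid.
  p = -10: sqrt(25) = 5, while p + 5 = -5 — extraneous.

p = 3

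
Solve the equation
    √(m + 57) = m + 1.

m = 7

Square both sides: m + 57 = (m + 1)².
Expand and rearrange: m² + m - 56 = 0.
Solving gives m = 7 or m = -8.
Check each candidate in the original equation:
  m = 7: √(64) = 8, while m + 1 = 8 — valid.
  m = -8: √(49) = 7, while m + 1 = -7 — extraneous.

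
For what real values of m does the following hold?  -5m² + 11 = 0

m = -1.4832 or m = 1.4832

Discriminant: (0)² − 4·(-5)·11 = 220.
Quadratic formula: m = (0 ± √220) / (-10).
So m = -√(55)/5 ≈ -1.4832 or m = √(55)/5 ≈ 1.4832.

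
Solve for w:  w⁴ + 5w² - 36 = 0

w = -2 or w = 2

Let u = w². The equation becomes u² + 5u - 36 = 0.
Factor: (u + 9)(u - 4) = 0, so u = -9 or u = 4.
w² = -9 < 0 has no real solution.
w² = 4 gives w = ±2.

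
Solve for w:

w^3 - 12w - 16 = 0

w = -2 or w = 4

Possible rational roots are divisors of -16. Testing w = 4 gives 0, so (w - 4) is a factor.
Divide: w^3 - 12w - 16 = (w - 4)(w^2 + 4w + 4).
The quadratic has the repeated root w = -2.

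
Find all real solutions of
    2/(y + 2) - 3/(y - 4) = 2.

y = -0.5 or y = 2

Multiply both sides by (y + 2)(y - 4):
2(y - 4) - 3(y + 2) = 2(y + 2)(y - 4).
Expand and collect terms: 2y² - 3y - 2 = 0.
Factor or apply the quadratic formula: y = 2 or y = -0.5.
Neither value makes a denominator zero (y ≠ -2, y ≠ 4), so both are valid.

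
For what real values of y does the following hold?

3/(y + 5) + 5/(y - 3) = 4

y = -4.3589 or y = 4.3589

Multiply both sides by (y + 5)(y - 3):
3(y - 3) + 5(y + 5) = 4(y + 5)(y - 3).
Expand and collect terms: 4y^2 - 76 = 0.
By the quadratic formula, y = (0 +/- sqrt(1216)) / 8, so y ~= 4.3589 or y ~= -4.3589.
Neither value makes a denominator zero (y != -5, y != 3), so both are valid.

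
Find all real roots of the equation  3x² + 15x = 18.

x = -6 or x = 1

Bring every term to one side: 3x² + 15x - 18 = 0.
Factor: 3(x - 1)(x + 6) = 0.
So x = 1 or x = -6.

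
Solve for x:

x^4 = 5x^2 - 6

x = -1.7321 or x = -1.4142 or x = 1.4142 or x = 1.7321

Let u = x^2. The equation becomes u^2 - 5u + 6 = 0.
Factor: (u - 2)(u - 3) = 0, so u = 2 or u = 3.
x^2 = 2 gives x = +/-sqrt(2) ~= +/-1.4142.
x^2 = 3 gives x = +/-sqrt(3) ~= +/-1.7321.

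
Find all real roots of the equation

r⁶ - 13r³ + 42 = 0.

r = 1.8171 or r = 1.9129

Let u = r³. The equation becomes u² - 13u + 42 = 0.
Factor: (u - 6)(u - 7) = 0, so u = 6 or u = 7.
r³ = 6 gives r = ∛(6) ≈ 1.8171.
r³ = 7 gives r = ∛(7) ≈ 1.9129.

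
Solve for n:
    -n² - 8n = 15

Bring every term to one side: -n² - 8n - 15 = 0.
Factor: -1(n + 5)(n + 3) = 0.
So n = -5 or n = -3.

n = -5 or n = -3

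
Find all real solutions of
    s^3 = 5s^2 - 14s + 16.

Rearrange: s^3 - 5s^2 + 14s - 16 = 0.
Possible rational roots are divisors of -16. Testing s = 2 gives 0, so (s - 2) is a factor.
Divide: s^3 - 5s^2 + 14s - 16 = (s - 2)(s^2 - 3s + 8).
The quadratic s^2 - 3s + 8 has discriminant -23 < 0, so no further real roots.

s = 2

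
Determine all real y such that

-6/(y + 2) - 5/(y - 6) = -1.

Multiply both sides by (y + 2)(y - 6):
-6(y - 6) - 5(y + 2) = -(y + 2)(y - 6).
Expand and collect terms: -y^2 + 15y - 14 = 0.
Factor or apply the quadratic formula: y = 1 or y = 14.
Neither value makes a denominator zero (y != -2, y != 6), so both are valid.

y = 1 or y = 14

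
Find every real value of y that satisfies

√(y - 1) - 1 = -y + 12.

y = 10

Isolate the radical: √(y - 1) = -y + 13.
Square both sides: y - 1 = (-y + 13)².
Expand and rearrange: y² - 27y + 170 = 0.
Solving gives y = 17 or y = 10.
Check each candidate in the original equation:
  y = 17: √(16) = 4, while -y + 13 = -4 — extraneous.
  y = 10: √(9) = 3, while -y + 13 = 3 — valid.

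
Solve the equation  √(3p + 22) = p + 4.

p = 1

Square both sides: 3p + 22 = (p + 4)².
Expand and rearrange: p² + 5p - 6 = 0.
Solving gives p = 1 or p = -6.
Check each candidate in the original equation:
  p = 1: √(25) = 5, while p + 4 = 5 — valid.
  p = -6: √(4) = 2, while p + 4 = -2 — extraneous.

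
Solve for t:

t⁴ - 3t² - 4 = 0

Let u = t². The equation becomes u² - 3u - 4 = 0.
Factor: (u + 1)(u - 4) = 0, so u = -1 or u = 4.
t² = -1 < 0 has no real solution.
t² = 4 gives t = ±2.

t = -2 or t = 2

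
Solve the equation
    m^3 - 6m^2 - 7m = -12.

m = -1.772 or m = 1 or m = 6.772

Rearrange: m^3 - 6m^2 - 7m + 12 = 0.
Possible rational roots are divisors of 12. Testing m = 1 gives 0, so (m - 1) is a factor.
Divide: m^3 - 6m^2 - 7m + 12 = (m - 1)(m^2 - 5m - 12).
Apply the quadratic formula to m^2 - 5m - 12 = 0: m = (5 +/- sqrt(73))/2, i.e. m ~= 6.772 or m ~= -1.772.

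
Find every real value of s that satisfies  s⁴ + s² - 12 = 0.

Let u = s². The equation becomes u² + u - 12 = 0.
Factor: (u + 4)(u - 3) = 0, so u = -4 or u = 3.
s² = -4 < 0 has no real solution.
s² = 3 gives s = ±√(3) ≈ ±1.7321.

s = -1.7321 or s = 1.7321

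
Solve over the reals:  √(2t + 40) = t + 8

Square both sides: 2t + 40 = (t + 8)².
Expand and rearrange: t² + 14t + 24 = 0.
Solving gives t = -2 or t = -12.
Check each candidate in the original equation:
  t = -2: √(36) = 6, while t + 8 = 6 — valid.
  t = -12: √(16) = 4, while t + 8 = -4 — extraneous.

t = -2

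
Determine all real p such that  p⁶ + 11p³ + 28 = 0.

p = -1.9129 or p = -1.5874

Let u = p³. The equation becomes u² + 11u + 28 = 0.
Factor: (u + 4)(u + 7) = 0, so u = -4 or u = -7.
p³ = -4 gives p = -∛(4) ≈ -1.5874.
p³ = -7 gives p = -∛(7) ≈ -1.9129.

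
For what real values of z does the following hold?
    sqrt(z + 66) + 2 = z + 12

Isolate the radical: sqrt(z + 66) = z + 10.
Square both sides: z + 66 = (z + 10)^2.
Expand and rearrange: z^2 + 19z + 34 = 0.
Solving gives z = -2 or z = -17.
Check each candidate in the original equation:
  z = -2: sqrt(64) = 8, while z + 10 = 8 — valid.
  z = -17: sqrt(49) = 7, while z + 10 = -7 — extraneous.

z = -2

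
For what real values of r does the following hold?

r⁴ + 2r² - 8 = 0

Let u = r². The equation becomes u² + 2u - 8 = 0.
Factor: (u - 2)(u + 4) = 0, so u = 2 or u = -4.
r² = 2 gives r = ±√(2) ≈ ±1.4142.
r² = -4 < 0 has no real solution.

r = -1.4142 or r = 1.4142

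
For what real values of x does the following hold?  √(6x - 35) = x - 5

Square both sides: 6x - 35 = (x - 5)².
Expand and rearrange: x² - 16x + 60 = 0.
Solving gives x = 10 or x = 6.
Check each candidate in the original equation:
  x = 10: √(25) = 5, while x - 5 = 5 — valid.
  x = 6: √(1) = 1, while x - 5 = 1 — valid.

x = 6 or x = 10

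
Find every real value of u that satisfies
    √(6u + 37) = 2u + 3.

u = 2

Square both sides: 6u + 37 = (2u + 3)².
Expand and rearrange: 4u² + 6u - 28 = 0.
Solving gives u = 2 or u = -3.5.
Check each candidate in the original equation:
  u = 2: √(49) = 7, while 2u + 3 = 7 — valid.
  u = -3.5: √(16) = 4, while 2u + 3 = -4 — extraneous.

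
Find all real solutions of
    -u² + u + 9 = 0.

Discriminant: (1)² − 4·(-1)·9 = 37.
Quadratic formula: u = (-1 ± √37) / (-2).
So u = 1/2 - √(37)/2 ≈ -2.5414 or u = 1/2 + √(37)/2 ≈ 3.5414.

u = -2.5414 or u = 3.5414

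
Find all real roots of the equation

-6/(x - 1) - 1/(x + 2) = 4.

Multiply both sides by (x - 1)(x + 2):
-6(x + 2) - (x - 1) = 4(x - 1)(x + 2).
Expand and collect terms: 4x² + 11x + 3 = 0.
By the quadratic formula, x = (-11 ± √73) / 8, so x ≈ -0.307 or x ≈ -2.443.
Neither value makes a denominator zero (x ≠ 1, x ≠ -2), so both are valid.

x = -2.443 or x = -0.307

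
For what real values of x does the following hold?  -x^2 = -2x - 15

Bring every term to one side: -x^2 + 2x + 15 = 0.
Factor: -1(x + 3)(x - 5) = 0.
So x = -3 or x = 5.

x = -3 or x = 5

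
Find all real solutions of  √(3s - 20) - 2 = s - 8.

s = 7 or s = 8

Isolate the radical: √(3s - 20) = s - 6.
Square both sides: 3s - 20 = (s - 6)².
Expand and rearrange: s² - 15s + 56 = 0.
Solving gives s = 8 or s = 7.
Check each candidate in the original equation:
  s = 8: √(4) = 2, while s - 6 = 2 — valid.
  s = 7: √(1) = 1, while s - 6 = 1 — valid.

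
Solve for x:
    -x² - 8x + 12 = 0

x = -9.2915 or x = 1.2915

Discriminant: (-8)² − 4·(-1)·12 = 112.
Quadratic formula: x = (8 ± √112) / (-2).
So x = -2·√(7) - 4 ≈ -9.2915 or x = -4 + 2·√(7) ≈ 1.2915.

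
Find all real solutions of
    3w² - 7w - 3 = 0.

Discriminant: (-7)² − 4·3·(-3) = 85.
Quadratic formula: w = (7 ± √85) / 6.
So w = 7/6 + √(85)/6 ≈ 2.7033 or w = 7/6 - √(85)/6 ≈ -0.3699.

w = -0.3699 or w = 2.7033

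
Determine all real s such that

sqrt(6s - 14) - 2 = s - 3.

s = 3 or s = 5

Isolate the radical: sqrt(6s - 14) = s - 1.
Square both sides: 6s - 14 = (s - 1)^2.
Expand and rearrange: s^2 - 8s + 15 = 0.
Solving gives s = 5 or s = 3.
Check each candidate in the original equation:
  s = 5: sqrt(16) = 4, while s - 1 = 4 — valid.
  s = 3: sqrt(4) = 2, while s - 1 = 2 — valid.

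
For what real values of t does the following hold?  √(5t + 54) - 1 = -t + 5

Isolate the radical: √(5t + 54) = -t + 6.
Square both sides: 5t + 54 = (-t + 6)².
Expand and rearrange: t² - 17t - 18 = 0.
Solving gives t = 18 or t = -1.
Check each candidate in the original equation:
  t = 18: √(144) = 12, while -t + 6 = -12 — extraneous.
  t = -1: √(49) = 7, while -t + 6 = 7 — valid.

t = -1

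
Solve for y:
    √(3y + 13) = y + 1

y = 4

Square both sides: 3y + 13 = (y + 1)².
Expand and rearrange: y² - y - 12 = 0.
Solving gives y = 4 or y = -3.
Check each candidate in the original equation:
  y = 4: √(25) = 5, while y + 1 = 5 — valid.
  y = -3: √(4) = 2, while y + 1 = -2 — extraneous.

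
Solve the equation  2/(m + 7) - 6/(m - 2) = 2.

m = -5.3028 or m = -1.6972

Multiply both sides by (m + 7)(m - 2):
2(m - 2) - 6(m + 7) = 2(m + 7)(m - 2).
Expand and collect terms: 2m² + 14m + 18 = 0.
By the quadratic formula, m = (-14 ± √52) / 4, so m ≈ -1.6972 or m ≈ -5.3028.
Neither value makes a denominator zero (m ≠ -7, m ≠ 2), so both are valid.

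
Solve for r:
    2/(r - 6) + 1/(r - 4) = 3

Multiply both sides by (r - 6)(r - 4):
2(r - 4) + (r - 6) = 3(r - 6)(r - 4).
Expand and collect terms: 3r² - 33r + 86 = 0.
By the quadratic formula, r = (33 ± √57) / 6, so r ≈ 6.7583 or r ≈ 4.2417.
Neither value makes a denominator zero (r ≠ 6, r ≠ 4), so both are valid.

r = 4.2417 or r = 6.7583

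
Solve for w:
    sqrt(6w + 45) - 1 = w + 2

w = 6

Isolate the radical: sqrt(6w + 45) = w + 3.
Square both sides: 6w + 45 = (w + 3)^2.
Expand and rearrange: w^2 - 36 = 0.
Solving gives w = 6 or w = -6.
Check each candidate in the original equation:
  w = 6: sqrt(81) = 9, while w + 3 = 9 — valid.
  w = -6: sqrt(9) = 3, while w + 3 = -3 — extraneous.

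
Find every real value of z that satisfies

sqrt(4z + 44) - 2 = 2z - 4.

z = 5

Isolate the radical: sqrt(4z + 44) = 2z - 2.
Square both sides: 4z + 44 = (2z - 2)^2.
Expand and rearrange: 4z^2 - 12z - 40 = 0.
Solving gives z = 5 or z = -2.
Check each candidate in the original equation:
  z = 5: sqrt(64) = 8, while 2z - 2 = 8 — valid.
  z = -2: sqrt(36) = 6, while 2z - 2 = -6 — extraneous.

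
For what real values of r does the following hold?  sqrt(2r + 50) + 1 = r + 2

Isolate the radical: sqrt(2r + 50) = r + 1.
Square both sides: 2r + 50 = (r + 1)^2.
Expand and rearrange: r^2 - 49 = 0.
Solving gives r = 7 or r = -7.
Check each candidate in the original equation:
  r = 7: sqrt(64) = 8, while r + 1 = 8 — valid.
  r = -7: sqrt(36) = 6, while r + 1 = -6 — extraneous.

r = 7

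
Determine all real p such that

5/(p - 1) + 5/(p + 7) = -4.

p = -8.4408 or p = -0.0592

Multiply both sides by (p - 1)(p + 7):
5(p + 7) + 5(p - 1) = -4(p - 1)(p + 7).
Expand and collect terms: -4p^2 - 34p - 2 = 0.
By the quadratic formula, p = (34 +/- sqrt(1124)) / -8, so p ~= -8.4408 or p ~= -0.0592.
Neither value makes a denominator zero (p != 1, p != -7), so both are valid.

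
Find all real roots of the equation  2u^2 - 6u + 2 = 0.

Discriminant: (-6)^2 - 4*2*2 = 20.
Quadratic formula: u = (6 +/- sqrt(20)) / 4.
So u = sqrt(5)/2 + 3/2 ~= 2.618 or u = 3/2 - sqrt(5)/2 ~= 0.382.

u = 0.382 or u = 2.618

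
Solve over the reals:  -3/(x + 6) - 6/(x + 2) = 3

Multiply both sides by (x + 6)(x + 2):
-3(x + 2) - 6(x + 6) = 3(x + 6)(x + 2).
Expand and collect terms: 3x^2 + 33x + 78 = 0.
By the quadratic formula, x = (-33 +/- sqrt(153)) / 6, so x ~= -3.4384 or x ~= -7.5616.
Neither value makes a denominator zero (x != -6, x != -2), so both are valid.

x = -7.5616 or x = -3.4384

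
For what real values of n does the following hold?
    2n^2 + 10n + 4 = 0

Discriminant: (10)^2 - 4*2*4 = 68.
Quadratic formula: n = (-10 +/- sqrt(68)) / 4.
So n = -5/2 + sqrt(17)/2 ~= -0.4384 or n = -5/2 - sqrt(17)/2 ~= -4.5616.

n = -4.5616 or n = -0.4384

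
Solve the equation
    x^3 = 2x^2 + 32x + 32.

x = -4 or x = -1.1231 or x = 7.1231

Rearrange: x^3 - 2x^2 - 32x - 32 = 0.
Possible rational roots are divisors of -32. Testing x = -4 gives 0, so (x + 4) is a factor.
Divide: x^3 - 2x^2 - 32x - 32 = (x + 4)(x^2 - 6x - 8).
Apply the quadratic formula to x^2 - 6x - 8 = 0: x = (6 +/- sqrt(68))/2, i.e. x ~= 7.1231 or x ~= -1.1231.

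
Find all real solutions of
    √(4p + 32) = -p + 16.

Square both sides: 4p + 32 = (-p + 16)².
Expand and rearrange: p² - 36p + 224 = 0.
Solving gives p = 28 or p = 8.
Check each candidate in the original equation:
  p = 28: √(144) = 12, while -p + 16 = -12 — extraneous.
  p = 8: √(64) = 8, while -p + 16 = 8 — valid.

p = 8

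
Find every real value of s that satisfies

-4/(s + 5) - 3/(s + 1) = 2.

s = -7.5895 or s = -1.9105

Multiply both sides by (s + 5)(s + 1):
-4(s + 1) - 3(s + 5) = 2(s + 5)(s + 1).
Expand and collect terms: 2s² + 19s + 29 = 0.
By the quadratic formula, s = (-19 ± √129) / 4, so s ≈ -1.9105 or s ≈ -7.5895.
Neither value makes a denominator zero (s ≠ -5, s ≠ -1), so both are valid.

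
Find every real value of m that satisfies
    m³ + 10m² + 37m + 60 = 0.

m = -5

Possible rational roots are divisors of 60. Testing m = -5 gives 0, so (m + 5) is a factor.
Divide: m³ + 10m² + 37m + 60 = (m + 5)(m² + 5m + 12).
The quadratic m² + 5m + 12 has discriminant -23 < 0, so no further real roots.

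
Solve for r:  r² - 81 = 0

r = -9 or r = 9

Factor: (r - 9)(r + 9) = 0.
So r = 9 or r = -9.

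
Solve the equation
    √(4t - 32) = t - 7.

Square both sides: 4t - 32 = (t - 7)².
Expand and rearrange: t² - 18t + 81 = 0.
This gives the repeated root t = 9.
Check in the original equation:
  t = 9: √(4) = 2, while t - 7 = 2 — valid.

t = 9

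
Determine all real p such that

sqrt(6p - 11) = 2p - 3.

Square both sides: 6p - 11 = (2p - 3)^2.
Expand and rearrange: 4p^2 - 18p + 20 = 0.
Solving gives p = 2.5 or p = 2.
Check each candidate in the original equation:
  p = 2.5: sqrt(4) = 2, while 2p - 3 = 2 — valid.
  p = 2: sqrt(1) = 1, while 2p - 3 = 1 — valid.

p = 2 or p = 2.5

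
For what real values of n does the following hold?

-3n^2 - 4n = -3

Rearrange to standard form: -3n^2 - 4n + 3 = 0.
Discriminant: (-4)^2 - 4*(-3)*3 = 52.
Quadratic formula: n = (4 +/- sqrt(52)) / (-6).
So n = -sqrt(13)/3 - 2/3 ~= -1.8685 or n = -2/3 + sqrt(13)/3 ~= 0.5352.

n = -1.8685 or n = 0.5352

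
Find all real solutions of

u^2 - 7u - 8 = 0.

Factor: (u + 1)(u - 8) = 0.
So u = -1 or u = 8.

u = -1 or u = 8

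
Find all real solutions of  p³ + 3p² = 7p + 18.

p = -3.5414 or p = -2 or p = 2.5414

Rearrange: p³ + 3p² - 7p - 18 = 0.
Possible rational roots are divisors of -18. Testing p = -2 gives 0, so (p + 2) is a factor.
Divide: p³ + 3p² - 7p - 18 = (p + 2)(p² + p - 9).
Apply the quadratic formula to p² + p - 9 = 0: p = (-1 ± √37)/2, i.e. p ≈ 2.5414 or p ≈ -3.5414.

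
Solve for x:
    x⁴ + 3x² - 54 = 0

Let u = x². The equation becomes u² + 3u - 54 = 0.
Factor: (u + 9)(u - 6) = 0, so u = -9 or u = 6.
x² = -9 < 0 has no real solution.
x² = 6 gives x = ±√(6) ≈ ±2.4495.

x = -2.4495 or x = 2.4495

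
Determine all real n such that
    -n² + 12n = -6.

Rearrange to standard form: -n² + 12n + 6 = 0.
Discriminant: (12)² − 4·(-1)·6 = 168.
Quadratic formula: n = (-12 ± √168) / (-2).
So n = 6 - √(42) ≈ -0.4807 or n = 6 + √(42) ≈ 12.4807.

n = -0.4807 or n = 12.4807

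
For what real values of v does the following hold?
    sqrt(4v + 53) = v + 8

v = -1

Square both sides: 4v + 53 = (v + 8)^2.
Expand and rearrange: v^2 + 12v + 11 = 0.
Solving gives v = -1 or v = -11.
Check each candidate in the original equation:
  v = -1: sqrt(49) = 7, while v + 8 = 7 — valid.
  v = -11: sqrt(9) = 3, while v + 8 = -3 — extraneous.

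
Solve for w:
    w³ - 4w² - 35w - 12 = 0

w = -4 or w = -0.3589 or w = 8.3589

Possible rational roots are divisors of -12. Testing w = -4 gives 0, so (w + 4) is a factor.
Divide: w³ - 4w² - 35w - 12 = (w + 4)(w² - 8w - 3).
Apply the quadratic formula to w² - 8w - 3 = 0: w = (8 ± √76)/2, i.e. w ≈ 8.3589 or w ≈ -0.3589.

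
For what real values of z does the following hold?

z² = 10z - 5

Rearrange to standard form: z² - 10z + 5 = 0.
Discriminant: (-10)² − 4·1·5 = 80.
Quadratic formula: z = (10 ± √80) / 2.
So z = 2·√(5) + 5 ≈ 9.4721 or z = 5 - 2·√(5) ≈ 0.5279.

z = 0.5279 or z = 9.4721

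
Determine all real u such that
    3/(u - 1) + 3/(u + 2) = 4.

Multiply both sides by (u - 1)(u + 2):
3(u + 2) + 3(u - 1) = 4(u - 1)(u + 2).
Expand and collect terms: 4u² - 2u - 11 = 0.
By the quadratic formula, u = (2 ± √180) / 8, so u ≈ 1.9271 or u ≈ -1.4271.
Neither value makes a denominator zero (u ≠ 1, u ≠ -2), so both are valid.

u = -1.4271 or u = 1.9271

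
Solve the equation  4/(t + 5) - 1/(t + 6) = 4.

Multiply both sides by (t + 5)(t + 6):
4(t + 6) - (t + 5) = 4(t + 5)(t + 6).
Expand and collect terms: 4t² + 41t + 101 = 0.
By the quadratic formula, t = (-41 ± √65) / 8, so t ≈ -4.1172 or t ≈ -6.1328.
Neither value makes a denominator zero (t ≠ -5, t ≠ -6), so both are valid.

t = -6.1328 or t = -4.1172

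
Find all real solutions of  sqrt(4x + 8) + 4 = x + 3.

Isolate the radical: sqrt(4x + 8) = x - 1.
Square both sides: 4x + 8 = (x - 1)^2.
Expand and rearrange: x^2 - 6x - 7 = 0.
Solving gives x = 7 or x = -1.
Check each candidate in the original equation:
  x = 7: sqrt(36) = 6, while x - 1 = 6 — valid.
  x = -1: sqrt(4) = 2, while x - 1 = -2 — extraneous.

x = 7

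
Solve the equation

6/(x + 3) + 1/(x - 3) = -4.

x = -4.5514 or x = 2.8014

Multiply both sides by (x + 3)(x - 3):
6(x - 3) + (x + 3) = -4(x + 3)(x - 3).
Expand and collect terms: -4x² - 7x + 51 = 0.
By the quadratic formula, x = (7 ± √865) / -8, so x ≈ -4.5514 or x ≈ 2.8014.
Neither value makes a denominator zero (x ≠ -3, x ≠ 3), so both are valid.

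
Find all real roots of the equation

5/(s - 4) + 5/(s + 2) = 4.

s = -1 or s = 5.5

Multiply both sides by (s - 4)(s + 2):
5(s + 2) + 5(s - 4) = 4(s - 4)(s + 2).
Expand and collect terms: 4s² - 18s - 22 = 0.
Factor or apply the quadratic formula: s = 5.5 or s = -1.
Neither value makes a denominator zero (s ≠ 4, s ≠ -2), so both are valid.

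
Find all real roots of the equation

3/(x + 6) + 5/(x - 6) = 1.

Multiply both sides by (x + 6)(x - 6):
3(x - 6) + 5(x + 6) = (x + 6)(x - 6).
Expand and collect terms: x² - 8x - 48 = 0.
Factor or apply the quadratic formula: x = 12 or x = -4.
Neither value makes a denominator zero (x ≠ -6, x ≠ 6), so both are valid.

x = -4 or x = 12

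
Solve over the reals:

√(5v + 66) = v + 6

v = 3

Square both sides: 5v + 66 = (v + 6)².
Expand and rearrange: v² + 7v - 30 = 0.
Solving gives v = 3 or v = -10.
Check each candidate in the original equation:
  v = 3: √(81) = 9, while v + 6 = 9 — valid.
  v = -10: √(16) = 4, while v + 6 = -4 — extraneous.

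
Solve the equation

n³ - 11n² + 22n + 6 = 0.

Possible rational roots are divisors of 6. Testing n = 3 gives 0, so (n - 3) is a factor.
Divide: n³ - 11n² + 22n + 6 = (n - 3)(n² - 8n - 2).
Apply the quadratic formula to n² - 8n - 2 = 0: n = (8 ± √72)/2, i.e. n ≈ 8.2426 or n ≈ -0.2426.

n = -0.2426 or n = 3 or n = 8.2426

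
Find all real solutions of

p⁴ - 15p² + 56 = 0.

p = -2.8284 or p = -2.6458 or p = 2.6458 or p = 2.8284

Let u = p². The equation becomes u² - 15u + 56 = 0.
Factor: (u - 8)(u - 7) = 0, so u = 8 or u = 7.
p² = 8 gives p = ±2·√(2) ≈ ±2.8284.
p² = 7 gives p = ±√(7) ≈ ±2.6458.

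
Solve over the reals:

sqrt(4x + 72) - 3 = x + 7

Isolate the radical: sqrt(4x + 72) = x + 10.
Square both sides: 4x + 72 = (x + 10)^2.
Expand and rearrange: x^2 + 16x + 28 = 0.
Solving gives x = -2 or x = -14.
Check each candidate in the original equation:
  x = -2: sqrt(64) = 8, while x + 10 = 8 — valid.
  x = -14: sqrt(16) = 4, while x + 10 = -4 — extraneous.

x = -2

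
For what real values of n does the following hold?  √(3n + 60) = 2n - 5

n = 7

Square both sides: 3n + 60 = (2n - 5)².
Expand and rearrange: 4n² - 23n - 35 = 0.
Solving gives n = 7 or n = -1.25.
Check each candidate in the original equation:
  n = 7: √(81) = 9, while 2n - 5 = 9 — valid.
  n = -1.25: √(56.25) = 7.5, while 2n - 5 = -7.5 — extraneous.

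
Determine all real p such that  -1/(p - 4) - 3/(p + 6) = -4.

p = -5.2697 or p = 4.2697

Multiply both sides by (p - 4)(p + 6):
-(p + 6) - 3(p - 4) = -4(p - 4)(p + 6).
Expand and collect terms: -4p^2 - 4p + 90 = 0.
By the quadratic formula, p = (4 +/- sqrt(1456)) / -8, so p ~= -5.2697 or p ~= 4.2697.
Neither value makes a denominator zero (p != 4, p != -6), so both are valid.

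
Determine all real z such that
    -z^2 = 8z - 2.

z = -8.2426 or z = 0.2426

Rearrange to standard form: -z^2 - 8z + 2 = 0.
Discriminant: (-8)^2 - 4*(-1)*2 = 72.
Quadratic formula: z = (8 +/- sqrt(72)) / (-2).
So z = -3*sqrt(2) - 4 ~= -8.2426 or z = -4 + 3*sqrt(2) ~= 0.2426.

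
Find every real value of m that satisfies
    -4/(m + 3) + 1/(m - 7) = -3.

m = -1.613 or m = 6.613

Multiply both sides by (m + 3)(m - 7):
-4(m - 7) + (m + 3) = -3(m + 3)(m - 7).
Expand and collect terms: -3m^2 + 15m + 32 = 0.
By the quadratic formula, m = (-15 +/- sqrt(609)) / -6, so m ~= -1.613 or m ~= 6.613.
Neither value makes a denominator zero (m != -3, m != 7), so both are valid.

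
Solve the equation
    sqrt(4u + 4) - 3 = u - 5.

Isolate the radical: sqrt(4u + 4) = u - 2.
Square both sides: 4u + 4 = (u - 2)^2.
Expand and rearrange: u^2 - 8u = 0.
Solving gives u = 8 or u = 0.
Check each candidate in the original equation:
  u = 8: sqrt(36) = 6, while u - 2 = 6 — valid.
  u = 0: sqrt(4) = 2, while u - 2 = -2 — extraneous.

u = 8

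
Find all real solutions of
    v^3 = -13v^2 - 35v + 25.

v = -8.5826 or v = -5 or v = 0.5826

Rearrange: v^3 + 13v^2 + 35v - 25 = 0.
Possible rational roots are divisors of -25. Testing v = -5 gives 0, so (v + 5) is a factor.
Divide: v^3 + 13v^2 + 35v - 25 = (v + 5)(v^2 + 8v - 5).
Apply the quadratic formula to v^2 + 8v - 5 = 0: v = (-8 +/- sqrt(84))/2, i.e. v ~= 0.5826 or v ~= -8.5826.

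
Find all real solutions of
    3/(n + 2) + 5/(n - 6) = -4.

n = -2.873 or n = 4.873

Multiply both sides by (n + 2)(n - 6):
3(n - 6) + 5(n + 2) = -4(n + 2)(n - 6).
Expand and collect terms: -4n² + 8n + 56 = 0.
By the quadratic formula, n = (-8 ± √960) / -8, so n ≈ -2.873 or n ≈ 4.873.
Neither value makes a denominator zero (n ≠ -2, n ≠ 6), so both are valid.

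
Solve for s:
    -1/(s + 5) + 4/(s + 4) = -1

s = -6

Multiply both sides by (s + 5)(s + 4):
-(s + 4) + 4(s + 5) = -(s + 5)(s + 4).
Expand and collect terms: -s² - 12s - 36 = 0.
This has the repeated root s = -6.
Neither value makes a denominator zero (s ≠ -5, s ≠ -4), so both are valid.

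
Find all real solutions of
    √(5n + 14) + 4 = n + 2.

Isolate the radical: √(5n + 14) = n - 2.
Square both sides: 5n + 14 = (n - 2)².
Expand and rearrange: n² - 9n - 10 = 0.
Solving gives n = 10 or n = -1.
Check each candidate in the original equation:
  n = 10: √(64) = 8, while n - 2 = 8 — valid.
  n = -1: √(9) = 3, while n - 2 = -3 — extraneous.

n = 10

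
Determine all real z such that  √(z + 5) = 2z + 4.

z = -1

Square both sides: z + 5 = (2z + 4)².
Expand and rearrange: 4z² + 15z + 11 = 0.
Solving gives z = -1 or z = -2.75.
Check each candidate in the original equation:
  z = -1: √(4) = 2, while 2z + 4 = 2 — valid.
  z = -2.75: √(2.25) = 1.5, while 2z + 4 = -1.5 — extraneous.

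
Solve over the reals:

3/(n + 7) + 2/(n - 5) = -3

Multiply both sides by (n + 7)(n - 5):
3(n - 5) + 2(n + 7) = -3(n + 7)(n - 5).
Expand and collect terms: -3n² - 11n + 106 = 0.
By the quadratic formula, n = (11 ± √1393) / -6, so n ≈ -8.0538 or n ≈ 4.3872.
Neither value makes a denominator zero (n ≠ -7, n ≠ 5), so both are valid.

n = -8.0538 or n = 4.3872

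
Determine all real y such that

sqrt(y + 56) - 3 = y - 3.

Isolate the radical: sqrt(y + 56) = y.
Square both sides: y + 56 = (y)^2.
Expand and rearrange: y^2 - y - 56 = 0.
Solving gives y = 8 or y = -7.
Check each candidate in the original equation:
  y = 8: sqrt(64) = 8, while y = 8 — valid.
  y = -7: sqrt(49) = 7, while y = -7 — extraneous.

y = 8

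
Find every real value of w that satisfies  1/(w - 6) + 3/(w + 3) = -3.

w = -4.0344 or w = 5.701

Multiply both sides by (w - 6)(w + 3):
(w + 3) + 3(w - 6) = -3(w - 6)(w + 3).
Expand and collect terms: -3w^2 + 5w + 69 = 0.
By the quadratic formula, w = (-5 +/- sqrt(853)) / -6, so w ~= -4.0344 or w ~= 5.701.
Neither value makes a denominator zero (w != 6, w != -3), so both are valid.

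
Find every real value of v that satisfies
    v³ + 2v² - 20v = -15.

Rearrange: v³ + 2v² - 20v + 15 = 0.
Possible rational roots are divisors of 15. Testing v = 3 gives 0, so (v - 3) is a factor.
Divide: v³ + 2v² - 20v + 15 = (v - 3)(v² + 5v - 5).
Apply the quadratic formula to v² + 5v - 5 = 0: v = (-5 ± √45)/2, i.e. v ≈ 0.8541 or v ≈ -5.8541.

v = -5.8541 or v = 0.8541 or v = 3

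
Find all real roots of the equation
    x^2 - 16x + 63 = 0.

Factor: (x - 9)(x - 7) = 0.
So x = 9 or x = 7.

x = 7 or x = 9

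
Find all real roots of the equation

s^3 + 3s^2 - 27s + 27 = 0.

s = -7.2426 or s = 1.2426 or s = 3

Possible rational roots are divisors of 27. Testing s = 3 gives 0, so (s - 3) is a factor.
Divide: s^3 + 3s^2 - 27s + 27 = (s - 3)(s^2 + 6s - 9).
Apply the quadratic formula to s^2 + 6s - 9 = 0: s = (-6 +/- sqrt(72))/2, i.e. s ~= 1.2426 or s ~= -7.2426.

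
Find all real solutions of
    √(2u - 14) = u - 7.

u = 7 or u = 9

Square both sides: 2u - 14 = (u - 7)².
Expand and rearrange: u² - 16u + 63 = 0.
Solving gives u = 9 or u = 7.
Check each candidate in the original equation:
  u = 9: √(4) = 2, while u - 7 = 2 — valid.
  u = 7: √(0) = 0, while u - 7 = 0 — valid.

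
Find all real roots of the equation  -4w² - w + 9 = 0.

w = -1.6302 or w = 1.3802

Discriminant: (-1)² − 4·(-4)·9 = 145.
Quadratic formula: w = (1 ± √145) / (-8).
So w = -√(145)/8 - 1/8 ≈ -1.6302 or w = -1/8 + √(145)/8 ≈ 1.3802.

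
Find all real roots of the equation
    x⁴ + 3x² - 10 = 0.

x = -1.4142 or x = 1.4142

Let u = x². The equation becomes u² + 3u - 10 = 0.
Factor: (u - 2)(u + 5) = 0, so u = 2 or u = -5.
x² = 2 gives x = ±√(2) ≈ ±1.4142.
x² = -5 < 0 has no real solution.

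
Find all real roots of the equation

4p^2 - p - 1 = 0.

Discriminant: (-1)^2 - 4*4*(-1) = 17.
Quadratic formula: p = (1 +/- sqrt(17)) / 8.
So p = 1/8 + sqrt(17)/8 ~= 0.6404 or p = 1/8 - sqrt(17)/8 ~= -0.3904.

p = -0.3904 or p = 0.6404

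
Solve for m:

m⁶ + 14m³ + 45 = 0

m = -2.0801 or m = -1.71

Let u = m³. The equation becomes u² + 14u + 45 = 0.
Factor: (u + 9)(u + 5) = 0, so u = -9 or u = -5.
m³ = -9 gives m = -∛(9) ≈ -2.0801.
m³ = -5 gives m = -∛(5) ≈ -1.71.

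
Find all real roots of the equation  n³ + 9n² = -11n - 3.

Rearrange: n³ + 9n² + 11n + 3 = 0.
Possible rational roots are divisors of 3. Testing n = -1 gives 0, so (n + 1) is a factor.
Divide: n³ + 9n² + 11n + 3 = (n + 1)(n² + 8n + 3).
Apply the quadratic formula to n² + 8n + 3 = 0: n = (-8 ± √52)/2, i.e. n ≈ -0.3944 or n ≈ -7.6056.

n = -7.6056 or n = -1 or n = -0.3944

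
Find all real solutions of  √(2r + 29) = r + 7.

r = -2

Square both sides: 2r + 29 = (r + 7)².
Expand and rearrange: r² + 12r + 20 = 0.
Solving gives r = -2 or r = -10.
Check each candidate in the original equation:
  r = -2: √(25) = 5, while r + 7 = 5 — valid.
  r = -10: √(9) = 3, while r + 7 = -3 — extraneous.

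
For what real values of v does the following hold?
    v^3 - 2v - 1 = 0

Possible rational roots are divisors of -1. Testing v = -1 gives 0, so (v + 1) is a factor.
Divide: v^3 - 2v - 1 = (v + 1)(v^2 - v - 1).
Apply the quadratic formula to v^2 - v - 1 = 0: v = (1 +/- sqrt(5))/2, i.e. v ~= 1.618 or v ~= -0.618.

v = -1 or v = -0.618 or v = 1.618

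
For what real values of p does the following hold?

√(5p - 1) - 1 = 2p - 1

Isolate the radical: √(5p - 1) = 2p.
Square both sides: 5p - 1 = (2p)².
Expand and rearrange: 4p² - 5p + 1 = 0.
Solving gives p = 1 or p = 0.25.
Check each candidate in the original equation:
  p = 1: √(4) = 2, while 2p = 2 — valid.
  p = 0.25: √(0.25) = 0.5, while 2p = 0.5 — valid.

p = 0.25 or p = 1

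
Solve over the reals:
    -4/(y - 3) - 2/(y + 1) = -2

y = -0.3723 or y = 5.3723

Multiply both sides by (y - 3)(y + 1):
-4(y + 1) - 2(y - 3) = -2(y - 3)(y + 1).
Expand and collect terms: -2y² + 10y + 4 = 0.
By the quadratic formula, y = (-10 ± √132) / -4, so y ≈ -0.3723 or y ≈ 5.3723.
Neither value makes a denominator zero (y ≠ 3, y ≠ -1), so both are valid.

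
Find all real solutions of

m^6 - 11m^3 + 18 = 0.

Let u = m^3. The equation becomes u^2 - 11u + 18 = 0.
Factor: (u - 2)(u - 9) = 0, so u = 2 or u = 9.
m^3 = 2 gives m = (2)^(1/3) ~= 1.2599.
m^3 = 9 gives m = (9)^(1/3) ~= 2.0801.

m = 1.2599 or m = 2.0801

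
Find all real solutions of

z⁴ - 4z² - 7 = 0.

Let u = z². The equation becomes u² - 4u - 7 = 0.
By the quadratic formula, u = 2 + √(11) or u = 2 - √(11).
z² = 2 + √(11) gives z = ±√(2 + √(11)) ≈ ±2.3058.
z² = 2 - √(11) < 0 has no real solution.

z = -2.3058 or z = 2.3058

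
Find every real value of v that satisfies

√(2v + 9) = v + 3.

Square both sides: 2v + 9 = (v + 3)².
Expand and rearrange: v² + 4v = 0.
Solving gives v = 0 or v = -4.
Check each candidate in the original equation:
  v = 0: √(9) = 3, while v + 3 = 3 — valid.
  v = -4: √(1) = 1, while v + 3 = -1 — extraneous.

v = 0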